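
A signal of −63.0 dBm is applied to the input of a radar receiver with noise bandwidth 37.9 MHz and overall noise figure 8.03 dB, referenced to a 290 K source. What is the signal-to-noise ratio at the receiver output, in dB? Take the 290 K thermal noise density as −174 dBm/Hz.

Noise floor: N = −174 + 10 log₁₀(B) + NF
10 log₁₀(3.79×10⁷) = 75.79 dB
N = −174 + 75.79 + 8.03 = −90.18 dBm
SNR = P_sig − N = −63.0 − (−90.18) = 27.18 dB → 27.2 dB

27.2 dB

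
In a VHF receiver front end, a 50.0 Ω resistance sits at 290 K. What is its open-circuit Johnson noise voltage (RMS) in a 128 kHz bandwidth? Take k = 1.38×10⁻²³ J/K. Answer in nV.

V_n = √(4kTRB)
4kTRB = 4 × 1.38×10⁻²³ × 290 × 5.00×10¹ × 1.28×10⁵ = 1.02×10⁻¹³ V²
V_n = √(1.02×10⁻¹³) = 3.20×10⁻⁷ V = 320 nV

320 nV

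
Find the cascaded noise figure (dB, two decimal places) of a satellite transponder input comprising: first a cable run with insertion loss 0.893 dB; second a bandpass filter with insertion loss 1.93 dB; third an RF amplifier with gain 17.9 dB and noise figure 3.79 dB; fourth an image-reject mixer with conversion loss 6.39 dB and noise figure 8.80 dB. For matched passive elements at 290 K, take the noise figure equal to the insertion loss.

6.80 dB

Convert to linear (a loss of L dB is a gain of −L dB): F_i = 10^(NF_i/10), G_i = 10^(G_i,dB/10)
  Stage 1: F_1 = 10^(0.893/10) = 1.228, G_1 = 10^(−0.893/10) = 0.8141
  Stage 2: F_2 = 10^(1.93/10) = 1.560, G_2 = 10^(−1.93/10) = 0.6412
  Stage 3: F_3 = 10^(3.79/10) = 2.393, G_3 = 10^(17.9/10) = 61.66
  Stage 4: F_4 = 10^(8.80/10) = 7.586, G_4 = 10^(−6.39/10) = 0.2296
Friis cascade:
  F = 1.228 + (1.560 − 1)/0.8141 + (2.393 − 1)/0.5220 + (7.586 − 1)/32.19 = 4.789
NF = 10 log₁₀(4.789) = 6.80 dB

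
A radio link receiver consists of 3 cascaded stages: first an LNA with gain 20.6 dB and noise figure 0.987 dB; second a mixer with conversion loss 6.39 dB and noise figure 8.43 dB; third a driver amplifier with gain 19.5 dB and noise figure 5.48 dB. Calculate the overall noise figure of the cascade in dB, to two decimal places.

1.47 dB

Convert to linear (a loss of L dB is a gain of −L dB): F_i = 10^(NF_i/10), G_i = 10^(G_i,dB/10)
  Stage 1: F_1 = 10^(0.987/10) = 1.255, G_1 = 10^(20.6/10) = 114.8
  Stage 2: F_2 = 10^(8.43/10) = 6.966, G_2 = 10^(−6.39/10) = 0.2296
  Stage 3: F_3 = 10^(5.48/10) = 3.532, G_3 = 10^(19.5/10) = 89.13
Friis cascade:
  F = 1.255 + (6.966 − 1)/114.8 + (3.532 − 1)/26.36 = 1.403
NF = 10 log₁₀(1.403) = 1.47 dB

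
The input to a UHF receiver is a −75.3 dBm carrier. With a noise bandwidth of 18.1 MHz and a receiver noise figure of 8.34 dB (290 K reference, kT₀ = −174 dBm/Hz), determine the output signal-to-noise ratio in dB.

Noise floor: N = −174 + 10 log₁₀(B) + NF
10 log₁₀(1.81×10⁷) = 72.58 dB
N = −174 + 72.58 + 8.34 = −93.08 dBm
SNR = P_sig − N = −75.3 − (−93.08) = 17.78 dB → 17.8 dB

17.8 dB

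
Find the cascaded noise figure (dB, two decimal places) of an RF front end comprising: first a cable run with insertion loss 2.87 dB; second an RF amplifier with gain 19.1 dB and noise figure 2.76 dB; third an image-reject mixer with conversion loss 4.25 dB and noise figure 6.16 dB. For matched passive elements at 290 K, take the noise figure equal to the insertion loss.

Convert to linear (a loss of L dB is a gain of −L dB): F_i = 10^(NF_i/10), G_i = 10^(G_i,dB/10)
  Stage 1: F_1 = 10^(2.87/10) = 1.936, G_1 = 10^(−2.87/10) = 0.5164
  Stage 2: F_2 = 10^(2.76/10) = 1.888, G_2 = 10^(19.1/10) = 81.28
  Stage 3: F_3 = 10^(6.16/10) = 4.130, G_3 = 10^(−4.25/10) = 0.3758
Friis cascade:
  F = 1.936 + (1.888 − 1)/0.5164 + (4.130 − 1)/41.98 = 3.731
NF = 10 log₁₀(3.731) = 5.72 dB

5.72 dB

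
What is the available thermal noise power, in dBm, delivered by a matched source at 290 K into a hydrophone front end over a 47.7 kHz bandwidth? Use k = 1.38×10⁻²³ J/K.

P_n = kTB = 1.38×10⁻²³ × 290 × 4.77×10⁴ = 1.91×10⁻¹⁶ W
In dBm: 10 log₁₀(1.91×10⁻¹⁶ / 10⁻³) = −127.2 dBm

−127.2 dBm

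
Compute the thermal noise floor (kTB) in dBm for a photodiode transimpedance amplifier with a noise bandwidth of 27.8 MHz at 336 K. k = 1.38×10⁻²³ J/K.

−98.9 dBm

P_n = kTB = 1.38×10⁻²³ × 336 × 2.78×10⁷ = 1.29×10⁻¹³ W
In dBm: 10 log₁₀(1.29×10⁻¹³ / 10⁻³) = −98.9 dBm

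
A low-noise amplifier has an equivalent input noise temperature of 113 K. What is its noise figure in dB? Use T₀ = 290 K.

F = 1 + T_e/T₀ = 1 + 113/290 = 1.38966
NF = 10 log₁₀(1.38966) = 1.43 dB

1.43 dB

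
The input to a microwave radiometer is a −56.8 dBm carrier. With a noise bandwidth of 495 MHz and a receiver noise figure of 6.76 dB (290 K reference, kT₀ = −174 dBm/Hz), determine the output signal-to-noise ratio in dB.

Noise floor: N = −174 + 10 log₁₀(B) + NF
10 log₁₀(4.95×10⁸) = 86.95 dB
N = −174 + 86.95 + 6.76 = −80.29 dBm
SNR = P_sig − N = −56.8 − (−80.29) = 23.49 dB → 23.5 dB

23.5 dB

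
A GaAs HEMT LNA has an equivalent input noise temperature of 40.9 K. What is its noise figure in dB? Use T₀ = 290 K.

0.573 dB

F = 1 + T_e/T₀ = 1 + 40.9/290 = 1.14103
NF = 10 log₁₀(1.14103) = 0.573 dB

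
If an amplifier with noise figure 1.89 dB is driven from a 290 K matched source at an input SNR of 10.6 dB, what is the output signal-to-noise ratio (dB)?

By definition F = SNR_in/SNR_out, so in dB: SNR_out = SNR_in − NF
SNR_out = 10.6 − 1.89 = 8.71 dB

8.71 dB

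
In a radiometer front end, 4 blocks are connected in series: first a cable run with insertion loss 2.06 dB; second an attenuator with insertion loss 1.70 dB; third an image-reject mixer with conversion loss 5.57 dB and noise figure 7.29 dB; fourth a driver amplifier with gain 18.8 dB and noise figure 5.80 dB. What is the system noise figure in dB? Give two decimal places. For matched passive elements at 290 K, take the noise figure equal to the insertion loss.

15.65 dB

Convert to linear (a loss of L dB is a gain of −L dB): F_i = 10^(NF_i/10), G_i = 10^(G_i,dB/10)
  Stage 1: F_1 = 10^(2.06/10) = 1.607, G_1 = 10^(−2.06/10) = 0.6223
  Stage 2: F_2 = 10^(1.70/10) = 1.479, G_2 = 10^(−1.70/10) = 0.6761
  Stage 3: F_3 = 10^(7.29/10) = 5.358, G_3 = 10^(−5.57/10) = 0.2773
  Stage 4: F_4 = 10^(5.80/10) = 3.802, G_4 = 10^(18.8/10) = 75.86
Friis cascade:
  F = 1.607 + (1.479 − 1)/0.6223 + (5.358 − 1)/0.4207 + (3.802 − 1)/0.1167 = 36.75
NF = 10 log₁₀(36.75) = 15.65 dB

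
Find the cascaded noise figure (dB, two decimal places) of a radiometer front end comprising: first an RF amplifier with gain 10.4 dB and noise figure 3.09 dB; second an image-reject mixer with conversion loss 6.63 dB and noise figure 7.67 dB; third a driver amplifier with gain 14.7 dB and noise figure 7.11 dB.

Convert to linear (a loss of L dB is a gain of −L dB): F_i = 10^(NF_i/10), G_i = 10^(G_i,dB/10)
  Stage 1: F_1 = 10^(3.09/10) = 2.037, G_1 = 10^(10.4/10) = 10.96
  Stage 2: F_2 = 10^(7.67/10) = 5.848, G_2 = 10^(−6.63/10) = 0.2173
  Stage 3: F_3 = 10^(7.11/10) = 5.140, G_3 = 10^(14.7/10) = 29.51
Friis cascade:
  F = 2.037 + (5.848 − 1)/10.96 + (5.140 − 1)/2.382 = 4.217
NF = 10 log₁₀(4.217) = 6.25 dB

6.25 dB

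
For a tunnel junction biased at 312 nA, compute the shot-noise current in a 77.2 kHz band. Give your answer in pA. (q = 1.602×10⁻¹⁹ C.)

I_n = √(2qI·B)
2qI·B = 2 × 1.602×10⁻¹⁹ × 3.12×10⁻⁷ × 7.72×10⁴ = 7.72×10⁻²¹ A²
I_n = √(7.72×10⁻²¹) = 8.78×10⁻¹¹ A = 87.8 pA

87.8 pA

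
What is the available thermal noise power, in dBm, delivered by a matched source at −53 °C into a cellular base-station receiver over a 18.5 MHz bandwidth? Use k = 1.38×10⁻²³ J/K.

T = −53 °C + 273.15 = 220.15 K
P_n = kTB = 1.38×10⁻²³ × 220.15 × 1.85×10⁷ = 5.62×10⁻¹⁴ W
In dBm: 10 log₁₀(5.62×10⁻¹⁴ / 10⁻³) = −102.5 dBm

−102.5 dBm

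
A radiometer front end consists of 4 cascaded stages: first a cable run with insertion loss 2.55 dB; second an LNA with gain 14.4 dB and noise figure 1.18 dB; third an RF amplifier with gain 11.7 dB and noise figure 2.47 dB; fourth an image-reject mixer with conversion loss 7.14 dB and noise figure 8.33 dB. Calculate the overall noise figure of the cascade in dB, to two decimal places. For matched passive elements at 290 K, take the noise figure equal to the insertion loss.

Convert to linear (a loss of L dB is a gain of −L dB): F_i = 10^(NF_i/10), G_i = 10^(G_i,dB/10)
  Stage 1: F_1 = 10^(2.55/10) = 1.799, G_1 = 10^(−2.55/10) = 0.5559
  Stage 2: F_2 = 10^(1.18/10) = 1.312, G_2 = 10^(14.4/10) = 27.54
  Stage 3: F_3 = 10^(2.47/10) = 1.766, G_3 = 10^(11.7/10) = 14.79
  Stage 4: F_4 = 10^(8.33/10) = 6.808, G_4 = 10^(−7.14/10) = 0.1932
Friis cascade:
  F = 1.799 + (1.312 − 1)/0.5559 + (1.766 − 1)/15.31 + (6.808 − 1)/226.5 = 2.436
NF = 10 log₁₀(2.436) = 3.87 dB

3.87 dB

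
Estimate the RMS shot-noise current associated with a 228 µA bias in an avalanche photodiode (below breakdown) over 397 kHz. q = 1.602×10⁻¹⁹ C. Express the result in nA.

5.39 nA

I_n = √(2qI·B)
2qI·B = 2 × 1.602×10⁻¹⁹ × 2.28×10⁻⁴ × 3.97×10⁵ = 2.90×10⁻¹⁷ A²
I_n = √(2.90×10⁻¹⁷) = 5.39×10⁻⁹ A = 5.39 nA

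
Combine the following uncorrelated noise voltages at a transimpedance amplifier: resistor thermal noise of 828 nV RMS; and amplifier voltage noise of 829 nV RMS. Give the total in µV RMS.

1.17 µV

Uncorrelated sources add in power (mean-square): V_tot = √(ΣV_i²)
V_tot = √[(8.28×10⁻⁷)² + (8.29×10⁻⁷)²] = 1.17×10⁻⁶ V = 1.17 µV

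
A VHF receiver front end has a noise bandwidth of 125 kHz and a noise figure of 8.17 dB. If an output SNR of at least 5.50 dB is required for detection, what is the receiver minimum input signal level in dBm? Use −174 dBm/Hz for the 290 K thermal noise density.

−109.4 dBm

Sensitivity = −174 + 10 log₁₀(B) + NF + SNR_min
= −174 + 50.97 + 8.17 + 5.50
= −109.36 dBm → −109.4 dBm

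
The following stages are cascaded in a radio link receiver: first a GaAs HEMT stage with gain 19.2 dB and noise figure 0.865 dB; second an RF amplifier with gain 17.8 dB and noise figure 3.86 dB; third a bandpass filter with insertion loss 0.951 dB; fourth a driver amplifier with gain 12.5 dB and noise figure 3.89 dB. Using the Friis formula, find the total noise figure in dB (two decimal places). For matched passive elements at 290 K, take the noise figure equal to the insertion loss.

0.93 dB

Convert to linear (a loss of L dB is a gain of −L dB): F_i = 10^(NF_i/10), G_i = 10^(G_i,dB/10)
  Stage 1: F_1 = 10^(0.865/10) = 1.220, G_1 = 10^(19.2/10) = 83.18
  Stage 2: F_2 = 10^(3.86/10) = 2.432, G_2 = 10^(17.8/10) = 60.26
  Stage 3: F_3 = 10^(0.951/10) = 1.245, G_3 = 10^(−0.951/10) = 0.8033
  Stage 4: F_4 = 10^(3.89/10) = 2.449, G_4 = 10^(12.5/10) = 17.78
Friis cascade:
  F = 1.220 + (2.432 − 1)/83.18 + (1.245 − 1)/5012 + (2.449 − 1)/4026 = 1.238
NF = 10 log₁₀(1.238) = 0.93 dB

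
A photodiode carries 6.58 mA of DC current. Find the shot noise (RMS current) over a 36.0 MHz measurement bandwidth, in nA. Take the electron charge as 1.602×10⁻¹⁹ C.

275 nA

I_n = √(2qI·B)
2qI·B = 2 × 1.602×10⁻¹⁹ × 6.58×10⁻³ × 3.60×10⁷ = 7.59×10⁻¹⁴ A²
I_n = √(7.59×10⁻¹⁴) = 2.75×10⁻⁷ A = 275 nA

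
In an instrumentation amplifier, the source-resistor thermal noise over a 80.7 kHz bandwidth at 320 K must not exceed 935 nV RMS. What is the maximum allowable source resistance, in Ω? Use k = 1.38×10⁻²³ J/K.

613 Ω

Johnson–Nyquist: V_n = √(4kTRB) ⇒ R = V_n² / (4kTB)
4kTB = 4 × 1.38×10⁻²³ × 320 × 8.07×10⁴ = 1.43×10⁻¹⁵
R = (9.35×10⁻⁷)² / 1.43×10⁻¹⁵ = 6.13×10² Ω = 613 Ω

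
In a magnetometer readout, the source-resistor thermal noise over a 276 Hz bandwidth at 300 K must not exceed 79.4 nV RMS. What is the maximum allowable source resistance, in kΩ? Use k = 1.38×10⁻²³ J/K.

1.38 kΩ

Johnson–Nyquist: V_n = √(4kTRB) ⇒ R = V_n² / (4kTB)
4kTB = 4 × 1.38×10⁻²³ × 300 × 2.76×10² = 4.57×10⁻¹⁸
R = (7.94×10⁻⁸)² / 4.57×10⁻¹⁸ = 1.38×10³ Ω = 1.38 kΩ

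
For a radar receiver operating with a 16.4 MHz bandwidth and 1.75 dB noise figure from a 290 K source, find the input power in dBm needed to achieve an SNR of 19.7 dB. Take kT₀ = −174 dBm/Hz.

−80.4 dBm

Sensitivity = −174 + 10 log₁₀(B) + NF + SNR_min
= −174 + 72.15 + 1.75 + 19.7
= −80.40 dBm → −80.4 dBm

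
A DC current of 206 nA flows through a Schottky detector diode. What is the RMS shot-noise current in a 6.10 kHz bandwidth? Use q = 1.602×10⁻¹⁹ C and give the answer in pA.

20.1 pA

I_n = √(2qI·B)
2qI·B = 2 × 1.602×10⁻¹⁹ × 2.06×10⁻⁷ × 6.10×10³ = 4.03×10⁻²² A²
I_n = √(4.03×10⁻²²) = 2.01×10⁻¹¹ A = 20.1 pA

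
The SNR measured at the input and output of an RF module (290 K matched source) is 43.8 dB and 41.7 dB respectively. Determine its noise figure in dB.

NF (dB) = SNR_in(dB) − SNR_out(dB) when the source is at T₀
NF = 43.8 − 41.7 = 2.1 dB

2.1 dB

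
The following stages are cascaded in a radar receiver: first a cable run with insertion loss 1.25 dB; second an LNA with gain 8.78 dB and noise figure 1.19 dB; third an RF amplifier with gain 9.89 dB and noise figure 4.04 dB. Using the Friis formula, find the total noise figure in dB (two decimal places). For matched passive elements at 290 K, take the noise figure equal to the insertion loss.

3.06 dB

Convert to linear (a loss of L dB is a gain of −L dB): F_i = 10^(NF_i/10), G_i = 10^(G_i,dB/10)
  Stage 1: F_1 = 10^(1.25/10) = 1.334, G_1 = 10^(−1.25/10) = 0.7499
  Stage 2: F_2 = 10^(1.19/10) = 1.315, G_2 = 10^(8.78/10) = 7.551
  Stage 3: F_3 = 10^(4.04/10) = 2.535, G_3 = 10^(9.89/10) = 9.750
Friis cascade:
  F = 1.334 + (1.315 − 1)/0.7499 + (2.535 − 1)/5.662 = 2.025
NF = 10 log₁₀(2.025) = 3.06 dB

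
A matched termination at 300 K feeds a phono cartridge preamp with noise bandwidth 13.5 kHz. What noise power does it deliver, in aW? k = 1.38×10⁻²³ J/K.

55.9 aW

P_n = kTB = 1.38×10⁻²³ × 300 × 1.35×10⁴ = 5.59×10⁻¹⁷ W = 55.9 aW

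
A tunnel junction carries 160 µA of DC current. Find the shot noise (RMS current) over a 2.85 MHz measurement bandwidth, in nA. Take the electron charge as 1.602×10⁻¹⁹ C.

I_n = √(2qI·B)
2qI·B = 2 × 1.602×10⁻¹⁹ × 1.60×10⁻⁴ × 2.85×10⁶ = 1.46×10⁻¹⁶ A²
I_n = √(1.46×10⁻¹⁶) = 1.21×10⁻⁸ A = 12.1 nA

12.1 nA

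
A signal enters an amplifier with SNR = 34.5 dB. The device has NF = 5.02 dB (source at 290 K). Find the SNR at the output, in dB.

By definition F = SNR_in/SNR_out, so in dB: SNR_out = SNR_in − NF
SNR_out = 34.5 − 5.02 = 29.48 dB

29.48 dB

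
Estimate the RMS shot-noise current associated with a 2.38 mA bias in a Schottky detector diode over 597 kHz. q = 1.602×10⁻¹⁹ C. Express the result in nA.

21.3 nA

I_n = √(2qI·B)
2qI·B = 2 × 1.602×10⁻¹⁹ × 2.38×10⁻³ × 5.97×10⁵ = 4.55×10⁻¹⁶ A²
I_n = √(4.55×10⁻¹⁶) = 2.13×10⁻⁸ A = 21.3 nA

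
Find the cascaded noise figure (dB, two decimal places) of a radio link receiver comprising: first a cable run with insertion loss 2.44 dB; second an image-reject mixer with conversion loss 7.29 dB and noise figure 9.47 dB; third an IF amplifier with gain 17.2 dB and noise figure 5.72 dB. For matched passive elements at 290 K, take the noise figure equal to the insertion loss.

Convert to linear (a loss of L dB is a gain of −L dB): F_i = 10^(NF_i/10), G_i = 10^(G_i,dB/10)
  Stage 1: F_1 = 10^(2.44/10) = 1.754, G_1 = 10^(−2.44/10) = 0.5702
  Stage 2: F_2 = 10^(9.47/10) = 8.851, G_2 = 10^(−7.29/10) = 0.1866
  Stage 3: F_3 = 10^(5.72/10) = 3.733, G_3 = 10^(17.2/10) = 52.48
Friis cascade:
  F = 1.754 + (8.851 − 1)/0.5702 + (3.733 − 1)/0.1064 = 41.20
NF = 10 log₁₀(41.20) = 16.15 dB

16.15 dB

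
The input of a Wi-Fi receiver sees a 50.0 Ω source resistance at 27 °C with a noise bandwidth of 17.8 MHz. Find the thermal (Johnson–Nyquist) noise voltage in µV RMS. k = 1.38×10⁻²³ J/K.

T = 27 °C + 273.15 = 300.15 K
V_n = √(4kTRB)
4kTRB = 4 × 1.38×10⁻²³ × 300.15 × 5.00×10¹ × 1.78×10⁷ = 1.47×10⁻¹¹ V²
V_n = √(1.47×10⁻¹¹) = 3.84×10⁻⁶ V = 3.84 µV

3.84 µV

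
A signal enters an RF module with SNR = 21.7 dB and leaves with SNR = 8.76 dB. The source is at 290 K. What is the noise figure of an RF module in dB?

12.94 dB

NF (dB) = SNR_in(dB) − SNR_out(dB) when the source is at T₀
NF = 21.7 − 8.76 = 12.94 dB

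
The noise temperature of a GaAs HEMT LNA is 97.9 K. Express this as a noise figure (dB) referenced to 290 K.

1.26 dB

F = 1 + T_e/T₀ = 1 + 97.9/290 = 1.33759
NF = 10 log₁₀(1.33759) = 1.26 dB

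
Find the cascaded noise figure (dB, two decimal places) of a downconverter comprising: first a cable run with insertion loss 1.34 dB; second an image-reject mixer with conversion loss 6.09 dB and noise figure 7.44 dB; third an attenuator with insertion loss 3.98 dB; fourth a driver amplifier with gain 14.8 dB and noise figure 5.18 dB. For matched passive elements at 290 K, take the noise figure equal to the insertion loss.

Convert to linear (a loss of L dB is a gain of −L dB): F_i = 10^(NF_i/10), G_i = 10^(G_i,dB/10)
  Stage 1: F_1 = 10^(1.34/10) = 1.361, G_1 = 10^(−1.34/10) = 0.7345
  Stage 2: F_2 = 10^(7.44/10) = 5.546, G_2 = 10^(−6.09/10) = 0.2460
  Stage 3: F_3 = 10^(3.98/10) = 2.500, G_3 = 10^(−3.98/10) = 0.3999
  Stage 4: F_4 = 10^(5.18/10) = 3.296, G_4 = 10^(14.8/10) = 30.20
Friis cascade:
  F = 1.361 + (5.546 − 1)/0.7345 + (2.500 − 1)/0.1807 + (3.296 − 1)/0.07228 = 47.62
NF = 10 log₁₀(47.62) = 16.78 dB

16.78 dB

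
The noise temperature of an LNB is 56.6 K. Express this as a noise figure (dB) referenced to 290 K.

F = 1 + T_e/T₀ = 1 + 56.6/290 = 1.19517
NF = 10 log₁₀(1.19517) = 0.774 dB

0.774 dB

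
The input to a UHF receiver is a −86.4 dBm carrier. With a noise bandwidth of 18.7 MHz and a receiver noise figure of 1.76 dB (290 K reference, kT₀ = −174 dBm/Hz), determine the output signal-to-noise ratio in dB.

13.1 dB

Noise floor: N = −174 + 10 log₁₀(B) + NF
10 log₁₀(1.87×10⁷) = 72.72 dB
N = −174 + 72.72 + 1.76 = −99.52 dBm
SNR = P_sig − N = −86.4 − (−99.52) = 13.12 dB → 13.1 dB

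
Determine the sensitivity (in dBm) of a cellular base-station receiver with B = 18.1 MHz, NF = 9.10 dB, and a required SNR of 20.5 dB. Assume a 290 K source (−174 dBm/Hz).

−71.8 dBm

Sensitivity = −174 + 10 log₁₀(B) + NF + SNR_min
= −174 + 72.58 + 9.10 + 20.5
= −71.82 dBm → −71.8 dBm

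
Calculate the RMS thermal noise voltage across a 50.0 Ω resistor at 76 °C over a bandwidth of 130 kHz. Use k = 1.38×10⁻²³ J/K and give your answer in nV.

T = 76 °C + 273.15 = 349.15 K
V_n = √(4kTRB)
4kTRB = 4 × 1.38×10⁻²³ × 349.15 × 5.00×10¹ × 1.30×10⁵ = 1.25×10⁻¹³ V²
V_n = √(1.25×10⁻¹³) = 3.54×10⁻⁷ V = 354 nV

354 nV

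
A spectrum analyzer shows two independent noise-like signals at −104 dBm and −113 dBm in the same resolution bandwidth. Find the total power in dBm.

−103.5 dBm

Convert to linear, add, convert back:
P₁ = 3.98×10⁻¹⁴ W, P₂ = 5.01×10⁻¹⁵ W
P_tot = 4.48×10⁻¹⁴ W → 10 log₁₀(P_tot / 10⁻³) = −103.5 dBm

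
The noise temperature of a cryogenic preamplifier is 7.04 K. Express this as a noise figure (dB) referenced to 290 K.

0.104 dB

F = 1 + T_e/T₀ = 1 + 7.04/290 = 1.02428
NF = 10 log₁₀(1.02428) = 0.104 dB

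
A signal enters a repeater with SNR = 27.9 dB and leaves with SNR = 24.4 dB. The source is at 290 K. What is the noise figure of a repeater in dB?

NF (dB) = SNR_in(dB) − SNR_out(dB) when the source is at T₀
NF = 27.9 − 24.4 = 3.5 dB

3.5 dB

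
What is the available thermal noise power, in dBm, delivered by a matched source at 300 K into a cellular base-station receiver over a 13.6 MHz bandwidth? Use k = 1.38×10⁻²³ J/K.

P_n = kTB = 1.38×10⁻²³ × 300 × 1.36×10⁷ = 5.63×10⁻¹⁴ W
In dBm: 10 log₁₀(5.63×10⁻¹⁴ / 10⁻³) = −102.5 dBm

−102.5 dBm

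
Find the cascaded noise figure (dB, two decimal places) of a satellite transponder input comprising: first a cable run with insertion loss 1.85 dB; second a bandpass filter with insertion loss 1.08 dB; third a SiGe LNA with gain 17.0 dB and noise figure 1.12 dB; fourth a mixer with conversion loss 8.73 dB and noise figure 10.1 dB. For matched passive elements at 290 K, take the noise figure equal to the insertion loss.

Convert to linear (a loss of L dB is a gain of −L dB): F_i = 10^(NF_i/10), G_i = 10^(G_i,dB/10)
  Stage 1: F_1 = 10^(1.85/10) = 1.531, G_1 = 10^(−1.85/10) = 0.6531
  Stage 2: F_2 = 10^(1.08/10) = 1.282, G_2 = 10^(−1.08/10) = 0.7798
  Stage 3: F_3 = 10^(1.12/10) = 1.294, G_3 = 10^(17.0/10) = 50.12
  Stage 4: F_4 = 10^(10.1/10) = 10.23, G_4 = 10^(−8.73/10) = 0.1340
Friis cascade:
  F = 1.531 + (1.282 − 1)/0.6531 + (1.294 − 1)/0.5093 + (10.23 − 1)/25.53 = 2.903
NF = 10 log₁₀(2.903) = 4.63 dB

4.63 dB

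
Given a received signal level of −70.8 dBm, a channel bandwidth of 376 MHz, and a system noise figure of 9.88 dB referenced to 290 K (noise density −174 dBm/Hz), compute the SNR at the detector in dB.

Noise floor: N = −174 + 10 log₁₀(B) + NF
10 log₁₀(3.76×10⁸) = 85.75 dB
N = −174 + 85.75 + 9.88 = −78.37 dBm
SNR = P_sig − N = −70.8 − (−78.37) = 7.57 dB → 7.6 dB

7.6 dB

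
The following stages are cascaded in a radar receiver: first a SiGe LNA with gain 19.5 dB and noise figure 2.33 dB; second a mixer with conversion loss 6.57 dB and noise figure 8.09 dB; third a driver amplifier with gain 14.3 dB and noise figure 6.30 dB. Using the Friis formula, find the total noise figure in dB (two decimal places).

2.87 dB

Convert to linear (a loss of L dB is a gain of −L dB): F_i = 10^(NF_i/10), G_i = 10^(G_i,dB/10)
  Stage 1: F_1 = 10^(2.33/10) = 1.710, G_1 = 10^(19.5/10) = 89.13
  Stage 2: F_2 = 10^(8.09/10) = 6.442, G_2 = 10^(−6.57/10) = 0.2203
  Stage 3: F_3 = 10^(6.30/10) = 4.266, G_3 = 10^(14.3/10) = 26.92
Friis cascade:
  F = 1.710 + (6.442 − 1)/89.13 + (4.266 − 1)/19.63 = 1.937
NF = 10 log₁₀(1.937) = 2.87 dB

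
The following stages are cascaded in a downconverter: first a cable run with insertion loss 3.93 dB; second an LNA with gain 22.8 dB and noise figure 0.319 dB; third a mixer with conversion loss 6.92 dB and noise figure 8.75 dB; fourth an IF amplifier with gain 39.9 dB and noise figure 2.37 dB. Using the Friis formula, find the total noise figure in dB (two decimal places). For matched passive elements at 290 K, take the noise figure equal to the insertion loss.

Convert to linear (a loss of L dB is a gain of −L dB): F_i = 10^(NF_i/10), G_i = 10^(G_i,dB/10)
  Stage 1: F_1 = 10^(3.93/10) = 2.472, G_1 = 10^(−3.93/10) = 0.4046
  Stage 2: F_2 = 10^(0.319/10) = 1.076, G_2 = 10^(22.8/10) = 190.5
  Stage 3: F_3 = 10^(8.75/10) = 7.499, G_3 = 10^(−6.92/10) = 0.2032
  Stage 4: F_4 = 10^(2.37/10) = 1.726, G_4 = 10^(39.9/10) = 9772
Friis cascade:
  F = 2.472 + (1.076 − 1)/0.4046 + (7.499 − 1)/77.09 + (1.726 − 1)/15.67 = 2.791
NF = 10 log₁₀(2.791) = 4.46 dB

4.46 dB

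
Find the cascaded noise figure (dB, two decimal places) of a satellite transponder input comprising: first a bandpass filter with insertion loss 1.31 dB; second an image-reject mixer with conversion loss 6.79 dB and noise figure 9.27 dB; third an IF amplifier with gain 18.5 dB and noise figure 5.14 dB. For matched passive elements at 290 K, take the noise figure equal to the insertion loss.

Convert to linear (a loss of L dB is a gain of −L dB): F_i = 10^(NF_i/10), G_i = 10^(G_i,dB/10)
  Stage 1: F_1 = 10^(1.31/10) = 1.352, G_1 = 10^(−1.31/10) = 0.7396
  Stage 2: F_2 = 10^(9.27/10) = 8.453, G_2 = 10^(−6.79/10) = 0.2094
  Stage 3: F_3 = 10^(5.14/10) = 3.266, G_3 = 10^(18.5/10) = 70.79
Friis cascade:
  F = 1.352 + (8.453 − 1)/0.7396 + (3.266 − 1)/0.1549 = 26.06
NF = 10 log₁₀(26.06) = 14.16 dB

14.16 dB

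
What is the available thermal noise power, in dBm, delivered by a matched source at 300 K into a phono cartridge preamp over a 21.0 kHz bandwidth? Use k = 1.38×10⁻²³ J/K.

P_n = kTB = 1.38×10⁻²³ × 300 × 2.10×10⁴ = 8.69×10⁻¹⁷ W
In dBm: 10 log₁₀(8.69×10⁻¹⁷ / 10⁻³) = −130.6 dBm

−130.6 dBm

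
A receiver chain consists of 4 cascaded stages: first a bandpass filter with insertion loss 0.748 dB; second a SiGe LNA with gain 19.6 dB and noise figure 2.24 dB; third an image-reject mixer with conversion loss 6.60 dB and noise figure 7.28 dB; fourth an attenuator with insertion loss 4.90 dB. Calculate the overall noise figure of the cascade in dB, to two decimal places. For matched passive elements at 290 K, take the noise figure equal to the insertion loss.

3.37 dB

Convert to linear (a loss of L dB is a gain of −L dB): F_i = 10^(NF_i/10), G_i = 10^(G_i,dB/10)
  Stage 1: F_1 = 10^(0.748/10) = 1.188, G_1 = 10^(−0.748/10) = 0.8418
  Stage 2: F_2 = 10^(2.24/10) = 1.675, G_2 = 10^(19.6/10) = 91.20
  Stage 3: F_3 = 10^(7.28/10) = 5.346, G_3 = 10^(−6.60/10) = 0.2188
  Stage 4: F_4 = 10^(4.90/10) = 3.090, G_4 = 10^(−4.90/10) = 0.3236
Friis cascade:
  F = 1.188 + (1.675 − 1)/0.8418 + (5.346 − 1)/76.77 + (3.090 − 1)/16.80 = 2.171
NF = 10 log₁₀(2.171) = 3.37 dB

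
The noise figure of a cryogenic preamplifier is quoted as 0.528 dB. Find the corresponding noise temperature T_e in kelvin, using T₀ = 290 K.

37.5 K

F = 10^(0.528/10) = 1.12928
T_e = (F − 1)·T₀ = (1.12928 − 1) × 290 = 37.5 K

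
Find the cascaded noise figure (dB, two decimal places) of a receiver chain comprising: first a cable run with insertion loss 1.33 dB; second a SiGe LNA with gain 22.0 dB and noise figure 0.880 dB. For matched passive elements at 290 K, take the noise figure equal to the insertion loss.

Convert to linear (a loss of L dB is a gain of −L dB): F_i = 10^(NF_i/10), G_i = 10^(G_i,dB/10)
  Stage 1: F_1 = 10^(1.33/10) = 1.358, G_1 = 10^(−1.33/10) = 0.7362
  Stage 2: F_2 = 10^(0.880/10) = 1.225, G_2 = 10^(22.0/10) = 158.5
Friis cascade:
  F = 1.358 + (1.225 − 1)/0.7362 = 1.663
NF = 10 log₁₀(1.663) = 2.21 dB

2.21 dB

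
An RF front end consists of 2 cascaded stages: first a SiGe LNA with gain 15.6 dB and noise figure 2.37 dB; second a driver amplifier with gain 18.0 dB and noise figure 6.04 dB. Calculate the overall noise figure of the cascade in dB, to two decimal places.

2.57 dB

Convert to linear (a loss of L dB is a gain of −L dB): F_i = 10^(NF_i/10), G_i = 10^(G_i,dB/10)
  Stage 1: F_1 = 10^(2.37/10) = 1.726, G_1 = 10^(15.6/10) = 36.31
  Stage 2: F_2 = 10^(6.04/10) = 4.018, G_2 = 10^(18.0/10) = 63.10
Friis cascade:
  F = 1.726 + (4.018 − 1)/36.31 = 1.809
NF = 10 log₁₀(1.809) = 2.57 dB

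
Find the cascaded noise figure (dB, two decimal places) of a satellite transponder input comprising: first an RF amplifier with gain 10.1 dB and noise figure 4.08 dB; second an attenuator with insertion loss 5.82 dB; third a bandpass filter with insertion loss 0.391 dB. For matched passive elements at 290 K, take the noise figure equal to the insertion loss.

Convert to linear (a loss of L dB is a gain of −L dB): F_i = 10^(NF_i/10), G_i = 10^(G_i,dB/10)
  Stage 1: F_1 = 10^(4.08/10) = 2.559, G_1 = 10^(10.1/10) = 10.23
  Stage 2: F_2 = 10^(5.82/10) = 3.819, G_2 = 10^(−5.82/10) = 0.2618
  Stage 3: F_3 = 10^(0.391/10) = 1.094, G_3 = 10^(−0.391/10) = 0.9139
Friis cascade:
  F = 2.559 + (3.819 − 1)/10.23 + (1.094 − 1)/2.679 = 2.869
NF = 10 log₁₀(2.869) = 4.58 dB

4.58 dB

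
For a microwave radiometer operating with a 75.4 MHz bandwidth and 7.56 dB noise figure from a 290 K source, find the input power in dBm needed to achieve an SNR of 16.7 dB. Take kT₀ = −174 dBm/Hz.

Sensitivity = −174 + 10 log₁₀(B) + NF + SNR_min
= −174 + 78.77 + 7.56 + 16.7
= −70.97 dBm → −71.0 dBm

−71.0 dBm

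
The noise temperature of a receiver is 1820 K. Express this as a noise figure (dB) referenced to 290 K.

8.62 dB

F = 1 + T_e/T₀ = 1 + 1820/290 = 7.27586
NF = 10 log₁₀(7.27586) = 8.62 dB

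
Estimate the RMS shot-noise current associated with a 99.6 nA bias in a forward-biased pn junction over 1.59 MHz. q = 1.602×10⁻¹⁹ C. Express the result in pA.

I_n = √(2qI·B)
2qI·B = 2 × 1.602×10⁻¹⁹ × 9.96×10⁻⁸ × 1.59×10⁶ = 5.07×10⁻²⁰ A²
I_n = √(5.07×10⁻²⁰) = 2.25×10⁻¹⁰ A = 225 pA

225 pA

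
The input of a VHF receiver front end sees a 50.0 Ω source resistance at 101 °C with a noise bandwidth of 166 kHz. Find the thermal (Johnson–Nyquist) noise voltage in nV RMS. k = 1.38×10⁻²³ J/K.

T = 101 °C + 273.15 = 374.15 K
V_n = √(4kTRB)
4kTRB = 4 × 1.38×10⁻²³ × 374.15 × 5.00×10¹ × 1.66×10⁵ = 1.71×10⁻¹³ V²
V_n = √(1.71×10⁻¹³) = 4.14×10⁻⁷ V = 414 nV

414 nV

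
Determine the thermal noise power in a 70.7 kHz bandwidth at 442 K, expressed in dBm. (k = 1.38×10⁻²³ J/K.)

−123.7 dBm

P_n = kTB = 1.38×10⁻²³ × 442 × 7.07×10⁴ = 4.31×10⁻¹⁶ W
In dBm: 10 log₁₀(4.31×10⁻¹⁶ / 10⁻³) = −123.7 dBm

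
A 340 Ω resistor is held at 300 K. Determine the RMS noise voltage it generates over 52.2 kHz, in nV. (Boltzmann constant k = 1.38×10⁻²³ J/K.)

V_n = √(4kTRB)
4kTRB = 4 × 1.38×10⁻²³ × 300 × 3.40×10² × 5.22×10⁴ = 2.94×10⁻¹³ V²
V_n = √(2.94×10⁻¹³) = 5.42×10⁻⁷ V = 542 nV

542 nV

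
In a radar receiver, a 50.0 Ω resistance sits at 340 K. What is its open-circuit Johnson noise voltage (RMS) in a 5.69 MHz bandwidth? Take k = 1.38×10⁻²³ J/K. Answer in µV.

2.31 µV

V_n = √(4kTRB)
4kTRB = 4 × 1.38×10⁻²³ × 340 × 5.00×10¹ × 5.69×10⁶ = 5.34×10⁻¹² V²
V_n = √(5.34×10⁻¹²) = 2.31×10⁻⁶ V = 2.31 µV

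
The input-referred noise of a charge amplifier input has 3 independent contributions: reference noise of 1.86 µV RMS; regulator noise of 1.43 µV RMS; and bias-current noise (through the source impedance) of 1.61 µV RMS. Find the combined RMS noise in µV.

Uncorrelated sources add in power (mean-square): V_tot = √(ΣV_i²)
V_tot = √[(1.86×10⁻⁶)² + (1.43×10⁻⁶)² + (1.61×10⁻⁶)²] = 2.85×10⁻⁶ V = 2.85 µV

2.85 µV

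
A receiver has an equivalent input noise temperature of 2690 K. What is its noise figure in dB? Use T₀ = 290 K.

F = 1 + T_e/T₀ = 1 + 2690/290 = 10.2759
NF = 10 log₁₀(10.2759) = 10.12 dB

10.12 dB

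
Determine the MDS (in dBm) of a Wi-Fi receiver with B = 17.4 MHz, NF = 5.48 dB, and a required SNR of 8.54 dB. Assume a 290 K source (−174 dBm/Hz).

−87.6 dBm

Sensitivity = −174 + 10 log₁₀(B) + NF + SNR_min
= −174 + 72.41 + 5.48 + 8.54
= −87.57 dBm → −87.6 dBm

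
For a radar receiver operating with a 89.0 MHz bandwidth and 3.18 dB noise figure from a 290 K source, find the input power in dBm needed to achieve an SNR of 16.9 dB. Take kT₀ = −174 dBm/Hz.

−74.4 dBm

Sensitivity = −174 + 10 log₁₀(B) + NF + SNR_min
= −174 + 79.49 + 3.18 + 16.9
= −74.43 dBm → −74.4 dBm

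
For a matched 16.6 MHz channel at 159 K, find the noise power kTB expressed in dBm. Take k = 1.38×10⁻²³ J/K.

P_n = kTB = 1.38×10⁻²³ × 159 × 1.66×10⁷ = 3.64×10⁻¹⁴ W
In dBm: 10 log₁₀(3.64×10⁻¹⁴ / 10⁻³) = −104.4 dBm

−104.4 dBm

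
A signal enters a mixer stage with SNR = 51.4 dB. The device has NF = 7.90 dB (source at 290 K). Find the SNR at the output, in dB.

By definition F = SNR_in/SNR_out, so in dB: SNR_out = SNR_in − NF
SNR_out = 51.4 − 7.90 = 43.50 dB

43.50 dB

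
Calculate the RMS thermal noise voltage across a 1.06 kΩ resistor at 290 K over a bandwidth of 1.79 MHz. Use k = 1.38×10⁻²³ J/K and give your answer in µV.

V_n = √(4kTRB)
4kTRB = 4 × 1.38×10⁻²³ × 290 × 1.06×10³ × 1.79×10⁶ = 3.04×10⁻¹¹ V²
V_n = √(3.04×10⁻¹¹) = 5.51×10⁻⁶ V = 5.51 µV

5.51 µV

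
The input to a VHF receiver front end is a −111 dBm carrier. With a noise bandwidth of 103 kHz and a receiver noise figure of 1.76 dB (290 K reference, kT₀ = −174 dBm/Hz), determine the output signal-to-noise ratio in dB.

Noise floor: N = −174 + 10 log₁₀(B) + NF
10 log₁₀(1.03×10⁵) = 50.13 dB
N = −174 + 50.13 + 1.76 = −122.11 dBm
SNR = P_sig − N = −111 − (−122.11) = 11.11 dB → 11.1 dB

11.1 dB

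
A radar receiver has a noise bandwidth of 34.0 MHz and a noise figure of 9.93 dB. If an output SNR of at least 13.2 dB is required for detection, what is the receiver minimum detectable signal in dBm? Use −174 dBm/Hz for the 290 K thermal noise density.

Sensitivity = −174 + 10 log₁₀(B) + NF + SNR_min
= −174 + 75.31 + 9.93 + 13.2
= −75.56 dBm → −75.6 dBm

−75.6 dBm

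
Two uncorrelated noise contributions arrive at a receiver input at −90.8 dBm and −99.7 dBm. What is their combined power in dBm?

Convert to linear, add, convert back:
P₁ = 8.32×10⁻¹³ W, P₂ = 1.07×10⁻¹³ W
P_tot = 9.39×10⁻¹³ W → 10 log₁₀(P_tot / 10⁻³) = −90.3 dBm

−90.3 dBm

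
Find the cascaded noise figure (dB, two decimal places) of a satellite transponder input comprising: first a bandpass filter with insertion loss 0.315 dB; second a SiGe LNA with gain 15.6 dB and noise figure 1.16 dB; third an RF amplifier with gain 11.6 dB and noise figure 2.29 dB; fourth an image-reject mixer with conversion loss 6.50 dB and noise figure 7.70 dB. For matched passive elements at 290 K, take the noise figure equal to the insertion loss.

1.57 dB

Convert to linear (a loss of L dB is a gain of −L dB): F_i = 10^(NF_i/10), G_i = 10^(G_i,dB/10)
  Stage 1: F_1 = 10^(0.315/10) = 1.075, G_1 = 10^(−0.315/10) = 0.9300
  Stage 2: F_2 = 10^(1.16/10) = 1.306, G_2 = 10^(15.6/10) = 36.31
  Stage 3: F_3 = 10^(2.29/10) = 1.694, G_3 = 10^(11.6/10) = 14.45
  Stage 4: F_4 = 10^(7.70/10) = 5.888, G_4 = 10^(−6.50/10) = 0.2239
Friis cascade:
  F = 1.075 + (1.306 − 1)/0.9300 + (1.694 − 1)/33.77 + (5.888 − 1)/488.1 = 1.435
NF = 10 log₁₀(1.435) = 1.57 dB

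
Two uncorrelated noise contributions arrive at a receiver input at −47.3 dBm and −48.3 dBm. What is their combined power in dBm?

−44.8 dBm

Convert to linear, add, convert back:
P₁ = 1.86×10⁻⁸ W, P₂ = 1.48×10⁻⁸ W
P_tot = 3.34×10⁻⁸ W → 10 log₁₀(P_tot / 10⁻³) = −44.8 dBm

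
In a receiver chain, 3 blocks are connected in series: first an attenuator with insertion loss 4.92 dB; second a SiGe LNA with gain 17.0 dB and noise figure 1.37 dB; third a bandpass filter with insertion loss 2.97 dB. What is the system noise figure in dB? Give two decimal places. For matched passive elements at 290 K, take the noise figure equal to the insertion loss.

Convert to linear (a loss of L dB is a gain of −L dB): F_i = 10^(NF_i/10), G_i = 10^(G_i,dB/10)
  Stage 1: F_1 = 10^(4.92/10) = 3.105, G_1 = 10^(−4.92/10) = 0.3221
  Stage 2: F_2 = 10^(1.37/10) = 1.371, G_2 = 10^(17.0/10) = 50.12
  Stage 3: F_3 = 10^(2.97/10) = 1.982, G_3 = 10^(−2.97/10) = 0.5047
Friis cascade:
  F = 3.105 + (1.371 − 1)/0.3221 + (1.982 − 1)/16.14 = 4.317
NF = 10 log₁₀(4.317) = 6.35 dB

6.35 dB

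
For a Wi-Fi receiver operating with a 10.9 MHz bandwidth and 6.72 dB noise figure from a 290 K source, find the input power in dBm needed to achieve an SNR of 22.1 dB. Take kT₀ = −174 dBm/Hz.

−74.8 dBm

Sensitivity = −174 + 10 log₁₀(B) + NF + SNR_min
= −174 + 70.37 + 6.72 + 22.1
= −74.81 dBm → −74.8 dBm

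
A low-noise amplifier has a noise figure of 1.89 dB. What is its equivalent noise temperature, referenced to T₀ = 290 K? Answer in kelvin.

158 K

F = 10^(1.89/10) = 1.54525
T_e = (F − 1)·T₀ = (1.54525 − 1) × 290 = 158 K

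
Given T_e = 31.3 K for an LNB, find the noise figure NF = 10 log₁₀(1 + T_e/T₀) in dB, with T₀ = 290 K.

0.445 dB

F = 1 + T_e/T₀ = 1 + 31.3/290 = 1.10793
NF = 10 log₁₀(1.10793) = 0.445 dB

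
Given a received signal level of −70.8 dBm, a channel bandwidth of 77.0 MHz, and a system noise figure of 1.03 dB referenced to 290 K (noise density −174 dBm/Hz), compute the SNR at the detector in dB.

23.3 dB

Noise floor: N = −174 + 10 log₁₀(B) + NF
10 log₁₀(7.70×10⁷) = 78.86 dB
N = −174 + 78.86 + 1.03 = −94.11 dBm
SNR = P_sig − N = −70.8 − (−94.11) = 23.31 dB → 23.3 dB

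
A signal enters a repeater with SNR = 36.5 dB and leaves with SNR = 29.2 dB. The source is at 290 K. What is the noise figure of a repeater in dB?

NF (dB) = SNR_in(dB) − SNR_out(dB) when the source is at T₀
NF = 36.5 − 29.2 = 7.3 dB

7.3 dB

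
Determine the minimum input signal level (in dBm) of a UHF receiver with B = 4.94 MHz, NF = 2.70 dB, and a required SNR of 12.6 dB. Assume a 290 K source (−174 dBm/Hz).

Sensitivity = −174 + 10 log₁₀(B) + NF + SNR_min
= −174 + 66.94 + 2.70 + 12.6
= −91.76 dBm → −91.8 dBm

−91.8 dBm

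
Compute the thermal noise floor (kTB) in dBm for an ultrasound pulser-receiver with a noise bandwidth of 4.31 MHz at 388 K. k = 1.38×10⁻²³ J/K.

P_n = kTB = 1.38×10⁻²³ × 388 × 4.31×10⁶ = 2.31×10⁻¹⁴ W
In dBm: 10 log₁₀(2.31×10⁻¹⁴ / 10⁻³) = −106.4 dBm

−106.4 dBm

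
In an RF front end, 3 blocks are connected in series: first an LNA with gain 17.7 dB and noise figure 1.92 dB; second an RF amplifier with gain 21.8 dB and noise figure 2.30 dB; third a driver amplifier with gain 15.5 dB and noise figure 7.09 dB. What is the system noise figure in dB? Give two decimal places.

1.95 dB

Convert to linear (a loss of L dB is a gain of −L dB): F_i = 10^(NF_i/10), G_i = 10^(G_i,dB/10)
  Stage 1: F_1 = 10^(1.92/10) = 1.556, G_1 = 10^(17.7/10) = 58.88
  Stage 2: F_2 = 10^(2.30/10) = 1.698, G_2 = 10^(21.8/10) = 151.4
  Stage 3: F_3 = 10^(7.09/10) = 5.117, G_3 = 10^(15.5/10) = 35.48
Friis cascade:
  F = 1.556 + (1.698 − 1)/58.88 + (5.117 − 1)/8913 = 1.568
NF = 10 log₁₀(1.568) = 1.95 dB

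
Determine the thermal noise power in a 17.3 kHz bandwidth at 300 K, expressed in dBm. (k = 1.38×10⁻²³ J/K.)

P_n = kTB = 1.38×10⁻²³ × 300 × 1.73×10⁴ = 7.16×10⁻¹⁷ W
In dBm: 10 log₁₀(7.16×10⁻¹⁷ / 10⁻³) = −131.4 dBm

−131.4 dBm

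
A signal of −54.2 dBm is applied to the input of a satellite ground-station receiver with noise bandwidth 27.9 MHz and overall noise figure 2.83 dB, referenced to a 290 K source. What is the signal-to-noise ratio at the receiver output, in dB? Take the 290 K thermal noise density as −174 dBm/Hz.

42.5 dB

Noise floor: N = −174 + 10 log₁₀(B) + NF
10 log₁₀(2.79×10⁷) = 74.46 dB
N = −174 + 74.46 + 2.83 = −96.71 dBm
SNR = P_sig − N = −54.2 − (−96.71) = 42.51 dB → 42.5 dB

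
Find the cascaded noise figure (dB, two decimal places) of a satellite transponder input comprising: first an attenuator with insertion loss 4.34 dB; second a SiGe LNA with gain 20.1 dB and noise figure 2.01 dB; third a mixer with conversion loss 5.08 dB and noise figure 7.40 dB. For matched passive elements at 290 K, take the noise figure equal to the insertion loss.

6.47 dB

Convert to linear (a loss of L dB is a gain of −L dB): F_i = 10^(NF_i/10), G_i = 10^(G_i,dB/10)
  Stage 1: F_1 = 10^(4.34/10) = 2.716, G_1 = 10^(−4.34/10) = 0.3681
  Stage 2: F_2 = 10^(2.01/10) = 1.589, G_2 = 10^(20.1/10) = 102.3
  Stage 3: F_3 = 10^(7.40/10) = 5.495, G_3 = 10^(−5.08/10) = 0.3105
Friis cascade:
  F = 2.716 + (1.589 − 1)/0.3681 + (5.495 − 1)/37.67 = 4.435
NF = 10 log₁₀(4.435) = 6.47 dB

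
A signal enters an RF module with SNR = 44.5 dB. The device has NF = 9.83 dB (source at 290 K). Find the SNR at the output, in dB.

By definition F = SNR_in/SNR_out, so in dB: SNR_out = SNR_in − NF
SNR_out = 44.5 − 9.83 = 34.67 dB

34.67 dB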